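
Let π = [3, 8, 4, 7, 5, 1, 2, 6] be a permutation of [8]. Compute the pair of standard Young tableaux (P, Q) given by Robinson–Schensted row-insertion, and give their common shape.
P = [1, 2, 5, 6] / [3, 4] / [7] / [8];  Q = [1, 2, 4, 8] / [3, 7] / [5] / [6];  common shape = (4, 2, 1, 1)

Row-insert the values π_1, π_2, … into P one at a time, bumping the leftmost entry strictly greater than the inserted value down to the next row. The recording tableau Q records, in position (i, j), the step at which that cell was added to P.
  Insert 3 (step 1): P = [3];  Q = [1]
  Insert 8 (step 2): P = [3, 8];  Q = [1, 2]
  Insert 4 (step 3): P = [3, 4] / [8];  Q = [1, 2] / [3]
  Insert 7 (step 4): P = [3, 4, 7] / [8];  Q = [1, 2, 4] / [3]
  Insert 5 (step 5): P = [3, 4, 5] / [7] / [8];  Q = [1, 2, 4] / [3] / [5]
  Insert 1 (step 6): P = [1, 4, 5] / [3] / [7] / [8];  Q = [1, 2, 4] / [3] / [5] / [6]
  Insert 2 (step 7): P = [1, 2, 5] / [3, 4] / [7] / [8];  Q = [1, 2, 4] / [3, 7] / [5] / [6]
  Insert 6 (step 8): P = [1, 2, 5, 6] / [3, 4] / [7] / [8];  Q = [1, 2, 4, 8] / [3, 7] / [5] / [6]
Final shape: (4, 2, 1, 1).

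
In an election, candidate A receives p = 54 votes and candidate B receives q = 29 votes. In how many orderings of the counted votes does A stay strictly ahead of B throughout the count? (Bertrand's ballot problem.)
Strict-lead orderings = 5822503531254673098000

Total orderings of the 83 votes with 54 for A: C(83, 54) = 19330711723765514685360. By the Bertrand ballot formula (Cycle Lemma / reflection principle), the number of orderings in which A is strictly ahead of B throughout is (p − q)/(p + q) · C(p + q, p) = (54 − 29)/(54 + 29) · 19330711723765514685360 = 5822503531254673098000.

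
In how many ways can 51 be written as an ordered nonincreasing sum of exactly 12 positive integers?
p(51, 12 parts) = 19978

Partitions of n into exactly k parts are in bijection with partitions of n − k into at most k parts (subtract 1 from each part). So p(51, exactly 12) = p(39, parts ≤ 12). Computing via the recurrence p(m, j) = p(m, j−1) + p(m−j, j) gives 19978.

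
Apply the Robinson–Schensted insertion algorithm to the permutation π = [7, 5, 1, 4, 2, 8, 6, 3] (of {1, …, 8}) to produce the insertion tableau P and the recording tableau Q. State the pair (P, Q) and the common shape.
P = [1, 2, 3] / [4, 6] / [5, 8] / [7];  Q = [1, 4, 6] / [2, 7] / [3, 8] / [5];  common shape = (3, 2, 2, 1)

Row-insert the values π_1, π_2, … into P one at a time, bumping the leftmost entry strictly greater than the inserted value down to the next row. The recording tableau Q records, in position (i, j), the step at which that cell was added to P.
  Insert 7 (step 1): P = [7];  Q = [1]
  Insert 5 (step 2): P = [5] / [7];  Q = [1] / [2]
  Insert 1 (step 3): P = [1] / [5] / [7];  Q = [1] / [2] / [3]
  Insert 4 (step 4): P = [1, 4] / [5] / [7];  Q = [1, 4] / [2] / [3]
  Insert 2 (step 5): P = [1, 2] / [4] / [5] / [7];  Q = [1, 4] / [2] / [3] / [5]
  Insert 8 (step 6): P = [1, 2, 8] / [4] / [5] / [7];  Q = [1, 4, 6] / [2] / [3] / [5]
  Insert 6 (step 7): P = [1, 2, 6] / [4, 8] / [5] / [7];  Q = [1, 4, 6] / [2, 7] / [3] / [5]
  Insert 3 (step 8): P = [1, 2, 3] / [4, 6] / [5, 8] / [7];  Q = [1, 4, 6] / [2, 7] / [3, 8] / [5]
Final shape: (3, 2, 2, 1).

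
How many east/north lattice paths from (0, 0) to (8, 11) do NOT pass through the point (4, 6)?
Number of paths = 49122

Total paths from (0, 0) to (8, 11): C(19, 8) = 75582. Paths through (4, 6): (paths (0, 0) → (4, 6)) × (paths (4, 6) → (8, 11)) = C(10, 4) · C(9, 4) = 210 · 126 = 26460. Avoidance count = 75582 − 26460 = 49122.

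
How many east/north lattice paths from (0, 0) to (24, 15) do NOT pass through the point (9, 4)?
Number of paths = 19616636260

Total paths from (0, 0) to (24, 15): C(39, 24) = 25140840660. Paths through (9, 4): (paths (0, 0) → (9, 4)) × (paths (9, 4) → (24, 15)) = C(13, 9) · C(26, 15) = 715 · 7726160 = 5524204400. Avoidance count = 25140840660 − 5524204400 = 19616636260.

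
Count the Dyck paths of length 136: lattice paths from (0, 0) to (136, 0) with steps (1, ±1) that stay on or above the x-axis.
C_68 = 86218923998960285726185640663701108500

These Dyck paths are counted by the Catalan number C_n = (1/(n + 1)) · C(2n, n). For n = 68: C_68 = (1/69) · C(136, 68) = 5949105755928259715106809205795376486500/69 = 86218923998960285726185640663701108500.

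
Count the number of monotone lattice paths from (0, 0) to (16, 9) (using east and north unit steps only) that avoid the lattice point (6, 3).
Number of paths = 1370303

Total paths from (0, 0) to (16, 9): C(25, 16) = 2042975. Paths through (6, 3): (paths (0, 0) → (6, 3)) × (paths (6, 3) → (16, 9)) = C(9, 6) · C(16, 10) = 84 · 8008 = 672672. Avoidance count = 2042975 − 672672 = 1370303.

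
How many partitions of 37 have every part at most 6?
p(37, parts ≤ 6) = 2702

Use the recurrence p(n, m) = p(n, m−1) + p(n−m, m): either the largest part is < m (count p(n, m−1)) or the largest part is exactly m (remove one copy of m, count p(n−m, m)). With p(0, ·) = 1 this gives p(37, parts ≤ 6) = 2702. (By conjugating Young diagrams, this also counts partitions of 37 into at most 6 parts.)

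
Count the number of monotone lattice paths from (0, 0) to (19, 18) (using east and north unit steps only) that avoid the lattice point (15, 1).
Number of paths = 17672536140

Total paths from (0, 0) to (19, 18): C(37, 19) = 17672631900. Paths through (15, 1): (paths (0, 0) → (15, 1)) × (paths (15, 1) → (19, 18)) = C(16, 15) · C(21, 4) = 16 · 5985 = 95760. Avoidance count = 17672631900 − 95760 = 17672536140.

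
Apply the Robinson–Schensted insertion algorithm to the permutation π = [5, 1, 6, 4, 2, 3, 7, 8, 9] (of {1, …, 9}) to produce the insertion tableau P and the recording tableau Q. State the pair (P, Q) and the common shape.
P = [1, 2, 3, 7, 8, 9] / [4, 6] / [5];  Q = [1, 3, 6, 7, 8, 9] / [2, 4] / [5];  common shape = (6, 2, 1)

Row-insert the values π_1, π_2, … into P one at a time, bumping the leftmost entry strictly greater than the inserted value down to the next row. The recording tableau Q records, in position (i, j), the step at which that cell was added to P.
  Insert 5 (step 1): P = [5];  Q = [1]
  Insert 1 (step 2): P = [1] / [5];  Q = [1] / [2]
  Insert 6 (step 3): P = [1, 6] / [5];  Q = [1, 3] / [2]
  Insert 4 (step 4): P = [1, 4] / [5, 6];  Q = [1, 3] / [2, 4]
  Insert 2 (step 5): P = [1, 2] / [4, 6] / [5];  Q = [1, 3] / [2, 4] / [5]
  Insert 3 (step 6): P = [1, 2, 3] / [4, 6] / [5];  Q = [1, 3, 6] / [2, 4] / [5]
  Insert 7 (step 7): P = [1, 2, 3, 7] / [4, 6] / [5];  Q = [1, 3, 6, 7] / [2, 4] / [5]
  Insert 8 (step 8): P = [1, 2, 3, 7, 8] / [4, 6] / [5];  Q = [1, 3, 6, 7, 8] / [2, 4] / [5]
  Insert 9 (step 9): P = [1, 2, 3, 7, 8, 9] / [4, 6] / [5];  Q = [1, 3, 6, 7, 8, 9] / [2, 4] / [5]
Final shape: (6, 2, 1).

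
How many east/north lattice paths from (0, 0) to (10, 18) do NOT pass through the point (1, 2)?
Number of paths = 6994185

Total paths from (0, 0) to (10, 18): C(28, 10) = 13123110. Paths through (1, 2): (paths (0, 0) → (1, 2)) × (paths (1, 2) → (10, 18)) = C(3, 1) · C(25, 9) = 3 · 2042975 = 6128925. Avoidance count = 13123110 − 6128925 = 6994185.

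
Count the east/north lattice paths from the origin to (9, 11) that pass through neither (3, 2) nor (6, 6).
Number of paths = 85766

Inclusion–exclusion. Total paths: C(20, 9) = 167960. Through P₁: C(5, 3)·C(15, 6) = 50050. Through P₂: C(12, 6)·C(8, 3) = 51744. Since P₁ is strictly southwest of P₂, a monotone path through both must visit P₁ then P₂; paths through both = C(5, 3)·C(7, 3)·C(8, 3) = 19600. Avoid both = 167960 − 50050 − 51744 + 19600 = 85766.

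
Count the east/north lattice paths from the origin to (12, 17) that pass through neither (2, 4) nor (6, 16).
Number of paths = 34403754

Inclusion–exclusion. Total paths: C(29, 12) = 51895935. Through P₁: C(6, 2)·C(23, 10) = 17160990. Through P₂: C(22, 6)·C(7, 6) = 522291. Since P₁ is strictly southwest of P₂, a monotone path through both must visit P₁ then P₂; paths through both = C(6, 2)·C(16, 4)·C(7, 6) = 191100. Avoid both = 51895935 − 17160990 − 522291 + 191100 = 34403754.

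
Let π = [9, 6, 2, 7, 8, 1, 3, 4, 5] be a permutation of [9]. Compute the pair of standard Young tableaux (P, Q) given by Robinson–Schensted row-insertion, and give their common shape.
P = [1, 3, 4, 5] / [2, 7, 8] / [6] / [9];  Q = [1, 4, 5, 9] / [2, 7, 8] / [3] / [6];  common shape = (4, 3, 1, 1)

Row-insert the values π_1, π_2, … into P one at a time, bumping the leftmost entry strictly greater than the inserted value down to the next row. The recording tableau Q records, in position (i, j), the step at which that cell was added to P.
  Insert 9 (step 1): P = [9];  Q = [1]
  Insert 6 (step 2): P = [6] / [9];  Q = [1] / [2]
  Insert 2 (step 3): P = [2] / [6] / [9];  Q = [1] / [2] / [3]
  Insert 7 (step 4): P = [2, 7] / [6] / [9];  Q = [1, 4] / [2] / [3]
  Insert 8 (step 5): P = [2, 7, 8] / [6] / [9];  Q = [1, 4, 5] / [2] / [3]
  Insert 1 (step 6): P = [1, 7, 8] / [2] / [6] / [9];  Q = [1, 4, 5] / [2] / [3] / [6]
  Insert 3 (step 7): P = [1, 3, 8] / [2, 7] / [6] / [9];  Q = [1, 4, 5] / [2, 7] / [3] / [6]
  Insert 4 (step 8): P = [1, 3, 4] / [2, 7, 8] / [6] / [9];  Q = [1, 4, 5] / [2, 7, 8] / [3] / [6]
  Insert 5 (step 9): P = [1, 3, 4, 5] / [2, 7, 8] / [6] / [9];  Q = [1, 4, 5, 9] / [2, 7, 8] / [3] / [6]
Final shape: (4, 3, 1, 1).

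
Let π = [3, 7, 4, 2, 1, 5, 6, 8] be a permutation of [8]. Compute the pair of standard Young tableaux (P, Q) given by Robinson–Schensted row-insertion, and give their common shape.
P = [1, 4, 5, 6, 8] / [2] / [3] / [7];  Q = [1, 2, 6, 7, 8] / [3] / [4] / [5];  common shape = (5, 1, 1, 1)

Row-insert the values π_1, π_2, … into P one at a time, bumping the leftmost entry strictly greater than the inserted value down to the next row. The recording tableau Q records, in position (i, j), the step at which that cell was added to P.
  Insert 3 (step 1): P = [3];  Q = [1]
  Insert 7 (step 2): P = [3, 7];  Q = [1, 2]
  Insert 4 (step 3): P = [3, 4] / [7];  Q = [1, 2] / [3]
  Insert 2 (step 4): P = [2, 4] / [3] / [7];  Q = [1, 2] / [3] / [4]
  Insert 1 (step 5): P = [1, 4] / [2] / [3] / [7];  Q = [1, 2] / [3] / [4] / [5]
  Insert 5 (step 6): P = [1, 4, 5] / [2] / [3] / [7];  Q = [1, 2, 6] / [3] / [4] / [5]
  Insert 6 (step 7): P = [1, 4, 5, 6] / [2] / [3] / [7];  Q = [1, 2, 6, 7] / [3] / [4] / [5]
  Insert 8 (step 8): P = [1, 4, 5, 6, 8] / [2] / [3] / [7];  Q = [1, 2, 6, 7, 8] / [3] / [4] / [5]
Final shape: (5, 1, 1, 1).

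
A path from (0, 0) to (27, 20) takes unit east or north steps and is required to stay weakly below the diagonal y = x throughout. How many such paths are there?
Number of paths = 2789279908316

By the reflection principle (André's argument), the number of monotone paths to (27, 20) with n ≤ m that never go above y = x is C(47, 27) − C(47, 28) = 9762479679106 − 6973199770790 = 2789279908316.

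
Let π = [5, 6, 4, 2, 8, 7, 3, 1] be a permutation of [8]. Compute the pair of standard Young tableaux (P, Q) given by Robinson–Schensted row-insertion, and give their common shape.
P = [1, 3, 7] / [2, 6] / [4, 8] / [5];  Q = [1, 2, 5] / [3, 6] / [4, 7] / [8];  common shape = (3, 2, 2, 1)

Row-insert the values π_1, π_2, … into P one at a time, bumping the leftmost entry strictly greater than the inserted value down to the next row. The recording tableau Q records, in position (i, j), the step at which that cell was added to P.
  Insert 5 (step 1): P = [5];  Q = [1]
  Insert 6 (step 2): P = [5, 6];  Q = [1, 2]
  Insert 4 (step 3): P = [4, 6] / [5];  Q = [1, 2] / [3]
  Insert 2 (step 4): P = [2, 6] / [4] / [5];  Q = [1, 2] / [3] / [4]
  Insert 8 (step 5): P = [2, 6, 8] / [4] / [5];  Q = [1, 2, 5] / [3] / [4]
  Insert 7 (step 6): P = [2, 6, 7] / [4, 8] / [5];  Q = [1, 2, 5] / [3, 6] / [4]
  Insert 3 (step 7): P = [2, 3, 7] / [4, 6] / [5, 8];  Q = [1, 2, 5] / [3, 6] / [4, 7]
  Insert 1 (step 8): P = [1, 3, 7] / [2, 6] / [4, 8] / [5];  Q = [1, 2, 5] / [3, 6] / [4, 7] / [8]
Final shape: (3, 2, 2, 1).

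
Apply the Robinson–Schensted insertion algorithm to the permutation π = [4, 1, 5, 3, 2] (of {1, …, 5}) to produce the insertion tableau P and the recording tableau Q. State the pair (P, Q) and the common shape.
P = [1, 2] / [3, 5] / [4];  Q = [1, 3] / [2, 4] / [5];  common shape = (2, 2, 1)

Row-insert the values π_1, π_2, … into P one at a time, bumping the leftmost entry strictly greater than the inserted value down to the next row. The recording tableau Q records, in position (i, j), the step at which that cell was added to P.
  Insert 4 (step 1): P = [4];  Q = [1]
  Insert 1 (step 2): P = [1] / [4];  Q = [1] / [2]
  Insert 5 (step 3): P = [1, 5] / [4];  Q = [1, 3] / [2]
  Insert 3 (step 4): P = [1, 3] / [4, 5];  Q = [1, 3] / [2, 4]
  Insert 2 (step 5): P = [1, 2] / [3, 5] / [4];  Q = [1, 3] / [2, 4] / [5]
Final shape: (2, 2, 1).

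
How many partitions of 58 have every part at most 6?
p(58, parts ≤ 6) = 17180

Use the recurrence p(n, m) = p(n, m−1) + p(n−m, m): either the largest part is < m (count p(n, m−1)) or the largest part is exactly m (remove one copy of m, count p(n−m, m)). With p(0, ·) = 1 this gives p(58, parts ≤ 6) = 17180. (By conjugating Young diagrams, this also counts partitions of 58 into at most 6 parts.)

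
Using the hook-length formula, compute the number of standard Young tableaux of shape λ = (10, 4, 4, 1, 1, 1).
# SYT of shape (10, 4, 4, 1, 1, 1) = 98760480

Hook-length formula: f^λ = n! / Π hook(c), product over all cells c of the Young diagram. For λ = (10, 4, 4, 1, 1, 1), n = 21 boxes. Hook lengths by row (left-to-right, top-to-bottom): [15, 11, 10, 9, 6, 5, 4, 3, 2, 1]; [8, 4, 3, 2]; [7, 3, 2, 1]; [3]; [2]; [1]. Product of hooks = 517321728000. So f^λ = 21! / 517321728000 = 51090942171709440000 / 517321728000 = 98760480.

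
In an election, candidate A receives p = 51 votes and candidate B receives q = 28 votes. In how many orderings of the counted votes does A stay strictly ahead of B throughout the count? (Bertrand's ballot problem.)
Strict-lead orderings = 550747595005452574444

Total orderings of the 79 votes with 51 for A: C(79, 51) = 1891698261105684929612. By the Bertrand ballot formula (Cycle Lemma / reflection principle), the number of orderings in which A is strictly ahead of B throughout is (p − q)/(p + q) · C(p + q, p) = (51 − 28)/(51 + 28) · 1891698261105684929612 = 550747595005452574444.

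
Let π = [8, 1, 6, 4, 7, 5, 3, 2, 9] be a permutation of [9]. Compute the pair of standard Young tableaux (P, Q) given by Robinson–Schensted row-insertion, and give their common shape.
P = [1, 2, 5, 9] / [3, 7] / [4] / [6] / [8];  Q = [1, 3, 5, 9] / [2, 6] / [4] / [7] / [8];  common shape = (4, 2, 1, 1, 1)

Row-insert the values π_1, π_2, … into P one at a time, bumping the leftmost entry strictly greater than the inserted value down to the next row. The recording tableau Q records, in position (i, j), the step at which that cell was added to P.
  Insert 8 (step 1): P = [8];  Q = [1]
  Insert 1 (step 2): P = [1] / [8];  Q = [1] / [2]
  Insert 6 (step 3): P = [1, 6] / [8];  Q = [1, 3] / [2]
  Insert 4 (step 4): P = [1, 4] / [6] / [8];  Q = [1, 3] / [2] / [4]
  Insert 7 (step 5): P = [1, 4, 7] / [6] / [8];  Q = [1, 3, 5] / [2] / [4]
  Insert 5 (step 6): P = [1, 4, 5] / [6, 7] / [8];  Q = [1, 3, 5] / [2, 6] / [4]
  Insert 3 (step 7): P = [1, 3, 5] / [4, 7] / [6] / [8];  Q = [1, 3, 5] / [2, 6] / [4] / [7]
  Insert 2 (step 8): P = [1, 2, 5] / [3, 7] / [4] / [6] / [8];  Q = [1, 3, 5] / [2, 6] / [4] / [7] / [8]
  Insert 9 (step 9): P = [1, 2, 5, 9] / [3, 7] / [4] / [6] / [8];  Q = [1, 3, 5, 9] / [2, 6] / [4] / [7] / [8]
Final shape: (4, 2, 1, 1, 1).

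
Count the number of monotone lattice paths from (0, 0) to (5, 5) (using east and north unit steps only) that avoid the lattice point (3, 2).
Number of paths = 152

Total paths from (0, 0) to (5, 5): C(10, 5) = 252. Paths through (3, 2): (paths (0, 0) → (3, 2)) × (paths (3, 2) → (5, 5)) = C(5, 3) · C(5, 2) = 10 · 10 = 100. Avoidance count = 252 − 100 = 152.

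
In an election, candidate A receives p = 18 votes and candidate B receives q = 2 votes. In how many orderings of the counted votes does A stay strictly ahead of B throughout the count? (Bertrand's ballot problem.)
Strict-lead orderings = 152

Total orderings of the 20 votes with 18 for A: C(20, 18) = 190. By the Bertrand ballot formula (Cycle Lemma / reflection principle), the number of orderings in which A is strictly ahead of B throughout is (p − q)/(p + q) · C(p + q, p) = (18 − 2)/(18 + 2) · 190 = 152.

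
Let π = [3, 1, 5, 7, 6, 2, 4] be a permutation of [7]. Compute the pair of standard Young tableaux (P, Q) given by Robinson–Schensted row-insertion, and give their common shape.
P = [1, 2, 4] / [3, 5, 6] / [7];  Q = [1, 3, 4] / [2, 5, 7] / [6];  common shape = (3, 3, 1)

Row-insert the values π_1, π_2, … into P one at a time, bumping the leftmost entry strictly greater than the inserted value down to the next row. The recording tableau Q records, in position (i, j), the step at which that cell was added to P.
  Insert 3 (step 1): P = [3];  Q = [1]
  Insert 1 (step 2): P = [1] / [3];  Q = [1] / [2]
  Insert 5 (step 3): P = [1, 5] / [3];  Q = [1, 3] / [2]
  Insert 7 (step 4): P = [1, 5, 7] / [3];  Q = [1, 3, 4] / [2]
  Insert 6 (step 5): P = [1, 5, 6] / [3, 7];  Q = [1, 3, 4] / [2, 5]
  Insert 2 (step 6): P = [1, 2, 6] / [3, 5] / [7];  Q = [1, 3, 4] / [2, 5] / [6]
  Insert 4 (step 7): P = [1, 2, 4] / [3, 5, 6] / [7];  Q = [1, 3, 4] / [2, 5, 7] / [6]
Final shape: (3, 3, 1).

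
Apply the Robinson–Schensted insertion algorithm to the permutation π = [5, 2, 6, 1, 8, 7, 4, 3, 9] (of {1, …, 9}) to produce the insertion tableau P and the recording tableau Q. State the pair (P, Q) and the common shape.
P = [1, 3, 7, 9] / [2, 4] / [5, 6] / [8];  Q = [1, 3, 5, 9] / [2, 6] / [4, 7] / [8];  common shape = (4, 2, 2, 1)

Row-insert the values π_1, π_2, … into P one at a time, bumping the leftmost entry strictly greater than the inserted value down to the next row. The recording tableau Q records, in position (i, j), the step at which that cell was added to P.
  Insert 5 (step 1): P = [5];  Q = [1]
  Insert 2 (step 2): P = [2] / [5];  Q = [1] / [2]
  Insert 6 (step 3): P = [2, 6] / [5];  Q = [1, 3] / [2]
  Insert 1 (step 4): P = [1, 6] / [2] / [5];  Q = [1, 3] / [2] / [4]
  Insert 8 (step 5): P = [1, 6, 8] / [2] / [5];  Q = [1, 3, 5] / [2] / [4]
  Insert 7 (step 6): P = [1, 6, 7] / [2, 8] / [5];  Q = [1, 3, 5] / [2, 6] / [4]
  Insert 4 (step 7): P = [1, 4, 7] / [2, 6] / [5, 8];  Q = [1, 3, 5] / [2, 6] / [4, 7]
  Insert 3 (step 8): P = [1, 3, 7] / [2, 4] / [5, 6] / [8];  Q = [1, 3, 5] / [2, 6] / [4, 7] / [8]
  Insert 9 (step 9): P = [1, 3, 7, 9] / [2, 4] / [5, 6] / [8];  Q = [1, 3, 5, 9] / [2, 6] / [4, 7] / [8]
Final shape: (4, 2, 2, 1).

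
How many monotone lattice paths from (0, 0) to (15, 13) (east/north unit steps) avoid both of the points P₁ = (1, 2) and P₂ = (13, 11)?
Number of paths = 14383836

Inclusion–exclusion. Total paths: C(28, 15) = 37442160. Through P₁: C(3, 1)·C(25, 14) = 13372200. Through P₂: C(24, 13)·C(4, 2) = 14976864. Since P₁ is strictly southwest of P₂, a monotone path through both must visit P₁ then P₂; paths through both = C(3, 1)·C(21, 12)·C(4, 2) = 5290740. Avoid both = 37442160 − 13372200 − 14976864 + 5290740 = 14383836.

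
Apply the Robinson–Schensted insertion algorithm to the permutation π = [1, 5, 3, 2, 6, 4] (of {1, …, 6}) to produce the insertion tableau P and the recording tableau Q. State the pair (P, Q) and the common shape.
P = [1, 2, 4] / [3, 6] / [5];  Q = [1, 2, 5] / [3, 6] / [4];  common shape = (3, 2, 1)

Row-insert the values π_1, π_2, … into P one at a time, bumping the leftmost entry strictly greater than the inserted value down to the next row. The recording tableau Q records, in position (i, j), the step at which that cell was added to P.
  Insert 1 (step 1): P = [1];  Q = [1]
  Insert 5 (step 2): P = [1, 5];  Q = [1, 2]
  Insert 3 (step 3): P = [1, 3] / [5];  Q = [1, 2] / [3]
  Insert 2 (step 4): P = [1, 2] / [3] / [5];  Q = [1, 2] / [3] / [4]
  Insert 6 (step 5): P = [1, 2, 6] / [3] / [5];  Q = [1, 2, 5] / [3] / [4]
  Insert 4 (step 6): P = [1, 2, 4] / [3, 6] / [5];  Q = [1, 2, 5] / [3, 6] / [4]
Final shape: (3, 2, 1).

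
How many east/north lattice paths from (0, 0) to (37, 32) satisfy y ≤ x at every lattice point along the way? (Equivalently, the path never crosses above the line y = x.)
Number of paths = 7460467265901832182

By the reflection principle (André's argument), the number of monotone paths to (37, 32) with n ≤ m that never go above y = x is C(69, 37) − C(69, 38) = 47249626017378270486 − 39789158751476438304 = 7460467265901832182.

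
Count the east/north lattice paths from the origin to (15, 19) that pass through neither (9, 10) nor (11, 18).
Number of paths = 1241414230

Inclusion–exclusion. Total paths: C(34, 15) = 1855967520. Through P₁: C(19, 9)·C(15, 6) = 462351890. Through P₂: C(29, 11)·C(5, 4) = 172986450. Since P₁ is strictly southwest of P₂, a monotone path through both must visit P₁ then P₂; paths through both = C(19, 9)·C(10, 2)·C(5, 4) = 20785050. Avoid both = 1855967520 − 462351890 − 172986450 + 20785050 = 1241414230.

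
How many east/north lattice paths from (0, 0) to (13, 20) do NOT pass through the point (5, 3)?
Number of paths = 512598240

Total paths from (0, 0) to (13, 20): C(33, 13) = 573166440. Paths through (5, 3): (paths (0, 0) → (5, 3)) × (paths (5, 3) → (13, 20)) = C(8, 5) · C(25, 8) = 56 · 1081575 = 60568200. Avoidance count = 573166440 − 60568200 = 512598240.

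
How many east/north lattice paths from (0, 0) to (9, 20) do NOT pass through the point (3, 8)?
Number of paths = 6951945

Total paths from (0, 0) to (9, 20): C(29, 9) = 10015005. Paths through (3, 8): (paths (0, 0) → (3, 8)) × (paths (3, 8) → (9, 20)) = C(11, 3) · C(18, 6) = 165 · 18564 = 3063060. Avoidance count = 10015005 − 3063060 = 6951945.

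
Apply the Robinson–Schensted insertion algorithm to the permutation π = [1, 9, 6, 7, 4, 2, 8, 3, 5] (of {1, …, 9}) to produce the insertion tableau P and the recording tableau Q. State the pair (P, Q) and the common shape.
P = [1, 2, 3, 5] / [4, 7, 8] / [6] / [9];  Q = [1, 2, 4, 7] / [3, 8, 9] / [5] / [6];  common shape = (4, 3, 1, 1)

Row-insert the values π_1, π_2, … into P one at a time, bumping the leftmost entry strictly greater than the inserted value down to the next row. The recording tableau Q records, in position (i, j), the step at which that cell was added to P.
  Insert 1 (step 1): P = [1];  Q = [1]
  Insert 9 (step 2): P = [1, 9];  Q = [1, 2]
  Insert 6 (step 3): P = [1, 6] / [9];  Q = [1, 2] / [3]
  Insert 7 (step 4): P = [1, 6, 7] / [9];  Q = [1, 2, 4] / [3]
  Insert 4 (step 5): P = [1, 4, 7] / [6] / [9];  Q = [1, 2, 4] / [3] / [5]
  Insert 2 (step 6): P = [1, 2, 7] / [4] / [6] / [9];  Q = [1, 2, 4] / [3] / [5] / [6]
  Insert 8 (step 7): P = [1, 2, 7, 8] / [4] / [6] / [9];  Q = [1, 2, 4, 7] / [3] / [5] / [6]
  Insert 3 (step 8): P = [1, 2, 3, 8] / [4, 7] / [6] / [9];  Q = [1, 2, 4, 7] / [3, 8] / [5] / [6]
  Insert 5 (step 9): P = [1, 2, 3, 5] / [4, 7, 8] / [6] / [9];  Q = [1, 2, 4, 7] / [3, 8, 9] / [5] / [6]
Final shape: (4, 3, 1, 1).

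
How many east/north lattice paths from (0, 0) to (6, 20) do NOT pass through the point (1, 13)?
Number of paths = 219142

Total paths from (0, 0) to (6, 20): C(26, 6) = 230230. Paths through (1, 13): (paths (0, 0) → (1, 13)) × (paths (1, 13) → (6, 20)) = C(14, 1) · C(12, 5) = 14 · 792 = 11088. Avoidance count = 230230 − 11088 = 219142.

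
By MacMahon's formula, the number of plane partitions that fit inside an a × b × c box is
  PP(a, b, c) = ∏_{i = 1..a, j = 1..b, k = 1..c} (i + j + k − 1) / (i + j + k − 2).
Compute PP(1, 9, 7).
PP(1, 9, 7) = 11440

Evaluate the triple product over i = 1..1, j = 1..9, k = 1..7. The factors are (2/1) · (3/2) · (4/3) · (5/4) · (6/5) · (7/6) · (8/7) · (3/2) · … (63 factors total). The numerators and denominators telescope so the product is an integer; carrying out the multiplication exactly gives PP(1, 9, 7) = 11440.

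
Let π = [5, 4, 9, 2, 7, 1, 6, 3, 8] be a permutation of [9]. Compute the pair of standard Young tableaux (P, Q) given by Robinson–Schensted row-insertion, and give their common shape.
P = [1, 3, 8] / [2, 6] / [4, 7] / [5, 9];  Q = [1, 3, 9] / [2, 5] / [4, 7] / [6, 8];  common shape = (3, 2, 2, 2)

Row-insert the values π_1, π_2, … into P one at a time, bumping the leftmost entry strictly greater than the inserted value down to the next row. The recording tableau Q records, in position (i, j), the step at which that cell was added to P.
  Insert 5 (step 1): P = [5];  Q = [1]
  Insert 4 (step 2): P = [4] / [5];  Q = [1] / [2]
  Insert 9 (step 3): P = [4, 9] / [5];  Q = [1, 3] / [2]
  Insert 2 (step 4): P = [2, 9] / [4] / [5];  Q = [1, 3] / [2] / [4]
  Insert 7 (step 5): P = [2, 7] / [4, 9] / [5];  Q = [1, 3] / [2, 5] / [4]
  Insert 1 (step 6): P = [1, 7] / [2, 9] / [4] / [5];  Q = [1, 3] / [2, 5] / [4] / [6]
  Insert 6 (step 7): P = [1, 6] / [2, 7] / [4, 9] / [5];  Q = [1, 3] / [2, 5] / [4, 7] / [6]
  Insert 3 (step 8): P = [1, 3] / [2, 6] / [4, 7] / [5, 9];  Q = [1, 3] / [2, 5] / [4, 7] / [6, 8]
  Insert 8 (step 9): P = [1, 3, 8] / [2, 6] / [4, 7] / [5, 9];  Q = [1, 3, 9] / [2, 5] / [4, 7] / [6, 8]
Final shape: (3, 2, 2, 2).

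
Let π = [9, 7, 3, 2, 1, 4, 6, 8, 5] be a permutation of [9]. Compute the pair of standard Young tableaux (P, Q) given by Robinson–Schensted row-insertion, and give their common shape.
P = [1, 4, 5, 8] / [2, 6] / [3] / [7] / [9];  Q = [1, 6, 7, 8] / [2, 9] / [3] / [4] / [5];  common shape = (4, 2, 1, 1, 1)

Row-insert the values π_1, π_2, … into P one at a time, bumping the leftmost entry strictly greater than the inserted value down to the next row. The recording tableau Q records, in position (i, j), the step at which that cell was added to P.
  Insert 9 (step 1): P = [9];  Q = [1]
  Insert 7 (step 2): P = [7] / [9];  Q = [1] / [2]
  Insert 3 (step 3): P = [3] / [7] / [9];  Q = [1] / [2] / [3]
  Insert 2 (step 4): P = [2] / [3] / [7] / [9];  Q = [1] / [2] / [3] / [4]
  Insert 1 (step 5): P = [1] / [2] / [3] / [7] / [9];  Q = [1] / [2] / [3] / [4] / [5]
  Insert 4 (step 6): P = [1, 4] / [2] / [3] / [7] / [9];  Q = [1, 6] / [2] / [3] / [4] / [5]
  Insert 6 (step 7): P = [1, 4, 6] / [2] / [3] / [7] / [9];  Q = [1, 6, 7] / [2] / [3] / [4] / [5]
  Insert 8 (step 8): P = [1, 4, 6, 8] / [2] / [3] / [7] / [9];  Q = [1, 6, 7, 8] / [2] / [3] / [4] / [5]
  Insert 5 (step 9): P = [1, 4, 5, 8] / [2, 6] / [3] / [7] / [9];  Q = [1, 6, 7, 8] / [2, 9] / [3] / [4] / [5]
Final shape: (4, 2, 1, 1, 1).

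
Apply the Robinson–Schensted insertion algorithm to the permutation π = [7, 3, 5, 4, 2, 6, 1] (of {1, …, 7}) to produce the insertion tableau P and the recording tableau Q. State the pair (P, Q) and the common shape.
P = [1, 4, 6] / [2] / [3] / [5] / [7];  Q = [1, 3, 6] / [2] / [4] / [5] / [7];  common shape = (3, 1, 1, 1, 1)

Row-insert the values π_1, π_2, … into P one at a time, bumping the leftmost entry strictly greater than the inserted value down to the next row. The recording tableau Q records, in position (i, j), the step at which that cell was added to P.
  Insert 7 (step 1): P = [7];  Q = [1]
  Insert 3 (step 2): P = [3] / [7];  Q = [1] / [2]
  Insert 5 (step 3): P = [3, 5] / [7];  Q = [1, 3] / [2]
  Insert 4 (step 4): P = [3, 4] / [5] / [7];  Q = [1, 3] / [2] / [4]
  Insert 2 (step 5): P = [2, 4] / [3] / [5] / [7];  Q = [1, 3] / [2] / [4] / [5]
  Insert 6 (step 6): P = [2, 4, 6] / [3] / [5] / [7];  Q = [1, 3, 6] / [2] / [4] / [5]
  Insert 1 (step 7): P = [1, 4, 6] / [2] / [3] / [5] / [7];  Q = [1, 3, 6] / [2] / [4] / [5] / [7]
Final shape: (3, 1, 1, 1, 1).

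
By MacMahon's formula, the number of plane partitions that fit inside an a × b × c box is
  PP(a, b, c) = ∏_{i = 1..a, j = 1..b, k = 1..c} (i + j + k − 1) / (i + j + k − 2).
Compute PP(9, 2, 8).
PP(9, 2, 8) = 118195220

Evaluate the triple product over i = 1..9, j = 1..2, k = 1..8. The factors are (2/1) · (3/2) · (4/3) · (5/4) · (6/5) · (7/6) · (8/7) · (9/8) · … (144 factors total). The numerators and denominators telescope so the product is an integer; carrying out the multiplication exactly gives PP(9, 2, 8) = 118195220.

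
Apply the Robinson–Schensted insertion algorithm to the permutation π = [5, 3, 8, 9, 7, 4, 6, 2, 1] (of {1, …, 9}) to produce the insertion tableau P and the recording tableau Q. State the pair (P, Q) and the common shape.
P = [1, 4, 6] / [2, 7, 9] / [3] / [5] / [8];  Q = [1, 3, 4] / [2, 5, 7] / [6] / [8] / [9];  common shape = (3, 3, 1, 1, 1)

Row-insert the values π_1, π_2, … into P one at a time, bumping the leftmost entry strictly greater than the inserted value down to the next row. The recording tableau Q records, in position (i, j), the step at which that cell was added to P.
  Insert 5 (step 1): P = [5];  Q = [1]
  Insert 3 (step 2): P = [3] / [5];  Q = [1] / [2]
  Insert 8 (step 3): P = [3, 8] / [5];  Q = [1, 3] / [2]
  Insert 9 (step 4): P = [3, 8, 9] / [5];  Q = [1, 3, 4] / [2]
  Insert 7 (step 5): P = [3, 7, 9] / [5, 8];  Q = [1, 3, 4] / [2, 5]
  Insert 4 (step 6): P = [3, 4, 9] / [5, 7] / [8];  Q = [1, 3, 4] / [2, 5] / [6]
  Insert 6 (step 7): P = [3, 4, 6] / [5, 7, 9] / [8];  Q = [1, 3, 4] / [2, 5, 7] / [6]
  Insert 2 (step 8): P = [2, 4, 6] / [3, 7, 9] / [5] / [8];  Q = [1, 3, 4] / [2, 5, 7] / [6] / [8]
  Insert 1 (step 9): P = [1, 4, 6] / [2, 7, 9] / [3] / [5] / [8];  Q = [1, 3, 4] / [2, 5, 7] / [6] / [8] / [9]
Final shape: (3, 3, 1, 1, 1).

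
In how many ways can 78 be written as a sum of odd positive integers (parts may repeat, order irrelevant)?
p_odd(78) = 64234

Enumerate partitions using only odd parts via the recurrence o(n, m) = o(n, m−2) + o(n−m, m) over odd m, starting from the largest odd part ≤ n. This gives p_odd(78) = 64234. (Euler's theorem: equals the count of distinct-part partitions.)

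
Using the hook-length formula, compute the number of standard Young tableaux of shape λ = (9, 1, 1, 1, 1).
# SYT of shape (9, 1, 1, 1, 1) = 495

Hook-length formula: f^λ = n! / Π hook(c), product over all cells c of the Young diagram. For λ = (9, 1, 1, 1, 1), n = 13 boxes. Hook lengths by row (left-to-right, top-to-bottom): [13, 8, 7, 6, 5, 4, 3, 2, 1]; [4]; [3]; [2]; [1]. Product of hooks = 12579840. So f^λ = 13! / 12579840 = 6227020800 / 12579840 = 495.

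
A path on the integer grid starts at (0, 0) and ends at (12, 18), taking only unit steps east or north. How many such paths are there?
Number of paths = 86493225

A monotone lattice path from (0, 0) to (12, 18) consists of 12 east steps and 18 north steps in some order, so it is determined by which 12 of the 30 steps are east. The count is C(30, 12) = 86493225.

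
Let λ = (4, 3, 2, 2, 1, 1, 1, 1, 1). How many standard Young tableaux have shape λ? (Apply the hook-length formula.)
# SYT of shape (4, 3, 2, 2, 1, 1, 1, 1, 1) = 180180

Hook-length formula: f^λ = n! / Π hook(c), product over all cells c of the Young diagram. For λ = (4, 3, 2, 2, 1, 1, 1, 1, 1), n = 16 boxes. Hook lengths by row (left-to-right, top-to-bottom): [12, 6, 3, 1]; [10, 4, 1]; [8, 2]; [7, 1]; [5]; [4]; [3]; [2]; [1]. Product of hooks = 116121600. So f^λ = 16! / 116121600 = 20922789888000 / 116121600 = 180180.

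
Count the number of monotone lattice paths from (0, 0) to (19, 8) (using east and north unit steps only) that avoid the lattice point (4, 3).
Number of paths = 1677435

Total paths from (0, 0) to (19, 8): C(27, 19) = 2220075. Paths through (4, 3): (paths (0, 0) → (4, 3)) × (paths (4, 3) → (19, 8)) = C(7, 4) · C(20, 15) = 35 · 15504 = 542640. Avoidance count = 2220075 − 542640 = 1677435.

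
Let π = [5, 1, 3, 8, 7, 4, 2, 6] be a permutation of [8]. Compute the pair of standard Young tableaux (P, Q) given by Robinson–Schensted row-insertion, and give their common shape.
P = [1, 2, 4, 6] / [3, 7] / [5] / [8];  Q = [1, 3, 4, 8] / [2, 5] / [6] / [7];  common shape = (4, 2, 1, 1)

Row-insert the values π_1, π_2, … into P one at a time, bumping the leftmost entry strictly greater than the inserted value down to the next row. The recording tableau Q records, in position (i, j), the step at which that cell was added to P.
  Insert 5 (step 1): P = [5];  Q = [1]
  Insert 1 (step 2): P = [1] / [5];  Q = [1] / [2]
  Insert 3 (step 3): P = [1, 3] / [5];  Q = [1, 3] / [2]
  Insert 8 (step 4): P = [1, 3, 8] / [5];  Q = [1, 3, 4] / [2]
  Insert 7 (step 5): P = [1, 3, 7] / [5, 8];  Q = [1, 3, 4] / [2, 5]
  Insert 4 (step 6): P = [1, 3, 4] / [5, 7] / [8];  Q = [1, 3, 4] / [2, 5] / [6]
  Insert 2 (step 7): P = [1, 2, 4] / [3, 7] / [5] / [8];  Q = [1, 3, 4] / [2, 5] / [6] / [7]
  Insert 6 (step 8): P = [1, 2, 4, 6] / [3, 7] / [5] / [8];  Q = [1, 3, 4, 8] / [2, 5] / [6] / [7]
Final shape: (4, 2, 1, 1).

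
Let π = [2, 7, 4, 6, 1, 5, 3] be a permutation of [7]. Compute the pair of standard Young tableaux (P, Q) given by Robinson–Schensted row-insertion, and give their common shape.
P = [1, 3, 5] / [2, 4] / [6] / [7];  Q = [1, 2, 4] / [3, 6] / [5] / [7];  common shape = (3, 2, 1, 1)

Row-insert the values π_1, π_2, … into P one at a time, bumping the leftmost entry strictly greater than the inserted value down to the next row. The recording tableau Q records, in position (i, j), the step at which that cell was added to P.
  Insert 2 (step 1): P = [2];  Q = [1]
  Insert 7 (step 2): P = [2, 7];  Q = [1, 2]
  Insert 4 (step 3): P = [2, 4] / [7];  Q = [1, 2] / [3]
  Insert 6 (step 4): P = [2, 4, 6] / [7];  Q = [1, 2, 4] / [3]
  Insert 1 (step 5): P = [1, 4, 6] / [2] / [7];  Q = [1, 2, 4] / [3] / [5]
  Insert 5 (step 6): P = [1, 4, 5] / [2, 6] / [7];  Q = [1, 2, 4] / [3, 6] / [5]
  Insert 3 (step 7): P = [1, 3, 5] / [2, 4] / [6] / [7];  Q = [1, 2, 4] / [3, 6] / [5] / [7]
Final shape: (3, 2, 1, 1).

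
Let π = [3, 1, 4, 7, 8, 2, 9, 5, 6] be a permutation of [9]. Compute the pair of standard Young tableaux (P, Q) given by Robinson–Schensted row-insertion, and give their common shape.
P = [1, 2, 5, 6, 9] / [3, 4, 7, 8];  Q = [1, 3, 4, 5, 7] / [2, 6, 8, 9];  common shape = (5, 4)

Row-insert the values π_1, π_2, … into P one at a time, bumping the leftmost entry strictly greater than the inserted value down to the next row. The recording tableau Q records, in position (i, j), the step at which that cell was added to P.
  Insert 3 (step 1): P = [3];  Q = [1]
  Insert 1 (step 2): P = [1] / [3];  Q = [1] / [2]
  Insert 4 (step 3): P = [1, 4] / [3];  Q = [1, 3] / [2]
  Insert 7 (step 4): P = [1, 4, 7] / [3];  Q = [1, 3, 4] / [2]
  Insert 8 (step 5): P = [1, 4, 7, 8] / [3];  Q = [1, 3, 4, 5] / [2]
  Insert 2 (step 6): P = [1, 2, 7, 8] / [3, 4];  Q = [1, 3, 4, 5] / [2, 6]
  Insert 9 (step 7): P = [1, 2, 7, 8, 9] / [3, 4];  Q = [1, 3, 4, 5, 7] / [2, 6]
  Insert 5 (step 8): P = [1, 2, 5, 8, 9] / [3, 4, 7];  Q = [1, 3, 4, 5, 7] / [2, 6, 8]
  Insert 6 (step 9): P = [1, 2, 5, 6, 9] / [3, 4, 7, 8];  Q = [1, 3, 4, 5, 7] / [2, 6, 8, 9]
Final shape: (5, 4).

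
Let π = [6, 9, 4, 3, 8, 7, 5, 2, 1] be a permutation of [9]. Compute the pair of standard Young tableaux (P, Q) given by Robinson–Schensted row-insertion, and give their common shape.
P = [1, 5] / [2, 7] / [3, 8] / [4] / [6] / [9];  Q = [1, 2] / [3, 5] / [4, 6] / [7] / [8] / [9];  common shape = (2, 2, 2, 1, 1, 1)

Row-insert the values π_1, π_2, … into P one at a time, bumping the leftmost entry strictly greater than the inserted value down to the next row. The recording tableau Q records, in position (i, j), the step at which that cell was added to P.
  Insert 6 (step 1): P = [6];  Q = [1]
  Insert 9 (step 2): P = [6, 9];  Q = [1, 2]
  Insert 4 (step 3): P = [4, 9] / [6];  Q = [1, 2] / [3]
  Insert 3 (step 4): P = [3, 9] / [4] / [6];  Q = [1, 2] / [3] / [4]
  Insert 8 (step 5): P = [3, 8] / [4, 9] / [6];  Q = [1, 2] / [3, 5] / [4]
  Insert 7 (step 6): P = [3, 7] / [4, 8] / [6, 9];  Q = [1, 2] / [3, 5] / [4, 6]
  Insert 5 (step 7): P = [3, 5] / [4, 7] / [6, 8] / [9];  Q = [1, 2] / [3, 5] / [4, 6] / [7]
  Insert 2 (step 8): P = [2, 5] / [3, 7] / [4, 8] / [6] / [9];  Q = [1, 2] / [3, 5] / [4, 6] / [7] / [8]
  Insert 1 (step 9): P = [1, 5] / [2, 7] / [3, 8] / [4] / [6] / [9];  Q = [1, 2] / [3, 5] / [4, 6] / [7] / [8] / [9]
Final shape: (2, 2, 2, 1, 1, 1).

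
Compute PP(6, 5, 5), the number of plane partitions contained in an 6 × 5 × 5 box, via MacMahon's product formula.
PP(6, 5, 5) = 3184461423

Evaluate the triple product over i = 1..6, j = 1..5, k = 1..5. The factors are (2/1) · (3/2) · (4/3) · (5/4) · (6/5) · (3/2) · (4/3) · (5/4) · … (150 factors total). The numerators and denominators telescope so the product is an integer; carrying out the multiplication exactly gives PP(6, 5, 5) = 3184461423.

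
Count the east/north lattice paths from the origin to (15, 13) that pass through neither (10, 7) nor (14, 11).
Number of paths = 19169064

Inclusion–exclusion. Total paths: C(28, 15) = 37442160. Through P₁: C(17, 10)·C(11, 5) = 8984976. Through P₂: C(25, 14)·C(3, 1) = 13372200. Since P₁ is strictly southwest of P₂, a monotone path through both must visit P₁ then P₂; paths through both = C(17, 10)·C(8, 4)·C(3, 1) = 4084080. Avoid both = 37442160 − 8984976 − 13372200 + 4084080 = 19169064.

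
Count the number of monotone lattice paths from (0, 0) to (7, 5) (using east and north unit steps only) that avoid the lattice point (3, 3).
Number of paths = 492

Total paths from (0, 0) to (7, 5): C(12, 7) = 792. Paths through (3, 3): (paths (0, 0) → (3, 3)) × (paths (3, 3) → (7, 5)) = C(6, 3) · C(6, 4) = 20 · 15 = 300. Avoidance count = 792 − 300 = 492.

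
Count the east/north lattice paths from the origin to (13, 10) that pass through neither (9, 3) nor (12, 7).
Number of paths = 900714

Inclusion–exclusion. Total paths: C(23, 13) = 1144066. Through P₁: C(12, 9)·C(11, 4) = 72600. Through P₂: C(19, 12)·C(4, 1) = 201552. Since P₁ is strictly southwest of P₂, a monotone path through both must visit P₁ then P₂; paths through both = C(12, 9)·C(7, 3)·C(4, 1) = 30800. Avoid both = 1144066 − 72600 − 201552 + 30800 = 900714.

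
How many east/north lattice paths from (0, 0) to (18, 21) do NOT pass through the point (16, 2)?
Number of paths = 62359111860

Total paths from (0, 0) to (18, 21): C(39, 18) = 62359143990. Paths through (16, 2): (paths (0, 0) → (16, 2)) × (paths (16, 2) → (18, 21)) = C(18, 16) · C(21, 2) = 153 · 210 = 32130. Avoidance count = 62359143990 − 32130 = 62359111860.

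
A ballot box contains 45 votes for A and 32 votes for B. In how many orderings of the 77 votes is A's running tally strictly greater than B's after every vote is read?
Strict-lead orderings = 778726690986322239070

Total orderings of the 77 votes with 45 for A: C(77, 45) = 4612458092765139416030. By the Bertrand ballot formula (Cycle Lemma / reflection principle), the number of orderings in which A is strictly ahead of B throughout is (p − q)/(p + q) · C(p + q, p) = (45 − 32)/(45 + 32) · 4612458092765139416030 = 778726690986322239070.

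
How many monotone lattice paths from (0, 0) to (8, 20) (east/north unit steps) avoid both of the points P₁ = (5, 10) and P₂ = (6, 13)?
Number of paths = 1704927

Inclusion–exclusion. Total paths: C(28, 8) = 3108105. Through P₁: C(15, 5)·C(13, 3) = 858858. Through P₂: C(19, 6)·C(9, 2) = 976752. Since P₁ is strictly southwest of P₂, a monotone path through both must visit P₁ then P₂; paths through both = C(15, 5)·C(4, 1)·C(9, 2) = 432432. Avoid both = 3108105 − 858858 − 976752 + 432432 = 1704927.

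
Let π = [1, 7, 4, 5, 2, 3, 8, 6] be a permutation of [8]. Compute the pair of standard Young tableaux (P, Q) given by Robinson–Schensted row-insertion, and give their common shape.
P = [1, 2, 3, 6] / [4, 5, 8] / [7];  Q = [1, 2, 4, 7] / [3, 6, 8] / [5];  common shape = (4, 3, 1)

Row-insert the values π_1, π_2, … into P one at a time, bumping the leftmost entry strictly greater than the inserted value down to the next row. The recording tableau Q records, in position (i, j), the step at which that cell was added to P.
  Insert 1 (step 1): P = [1];  Q = [1]
  Insert 7 (step 2): P = [1, 7];  Q = [1, 2]
  Insert 4 (step 3): P = [1, 4] / [7];  Q = [1, 2] / [3]
  Insert 5 (step 4): P = [1, 4, 5] / [7];  Q = [1, 2, 4] / [3]
  Insert 2 (step 5): P = [1, 2, 5] / [4] / [7];  Q = [1, 2, 4] / [3] / [5]
  Insert 3 (step 6): P = [1, 2, 3] / [4, 5] / [7];  Q = [1, 2, 4] / [3, 6] / [5]
  Insert 8 (step 7): P = [1, 2, 3, 8] / [4, 5] / [7];  Q = [1, 2, 4, 7] / [3, 6] / [5]
  Insert 6 (step 8): P = [1, 2, 3, 6] / [4, 5, 8] / [7];  Q = [1, 2, 4, 7] / [3, 6, 8] / [5]
Final shape: (4, 3, 1).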